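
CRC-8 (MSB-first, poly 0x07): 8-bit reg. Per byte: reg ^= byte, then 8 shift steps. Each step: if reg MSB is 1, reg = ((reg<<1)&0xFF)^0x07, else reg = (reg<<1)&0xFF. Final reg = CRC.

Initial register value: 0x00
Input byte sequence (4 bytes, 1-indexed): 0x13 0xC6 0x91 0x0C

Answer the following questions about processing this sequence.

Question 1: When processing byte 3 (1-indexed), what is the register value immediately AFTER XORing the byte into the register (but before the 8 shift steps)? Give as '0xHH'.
Answer: 0xA5

Derivation:
Register before byte 3: 0x34
Byte 3: 0x91
0x34 XOR 0x91 = 0xA5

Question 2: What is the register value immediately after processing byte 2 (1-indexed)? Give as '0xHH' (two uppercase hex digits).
After byte 1 (0x13): reg=0x79
After byte 2 (0xC6): reg=0x34

Answer: 0x34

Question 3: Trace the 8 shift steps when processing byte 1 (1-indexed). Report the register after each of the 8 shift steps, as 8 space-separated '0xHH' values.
Answer: 0x26 0x4C 0x98 0x37 0x6E 0xDC 0xBF 0x79

Derivation:
Register before byte 1: 0x00
After XOR with byte 0x13: 0x13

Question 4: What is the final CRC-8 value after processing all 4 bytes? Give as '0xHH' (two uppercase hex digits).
Answer: 0x7D

Derivation:
After byte 1 (0x13): reg=0x79
After byte 2 (0xC6): reg=0x34
After byte 3 (0x91): reg=0x72
After byte 4 (0x0C): reg=0x7D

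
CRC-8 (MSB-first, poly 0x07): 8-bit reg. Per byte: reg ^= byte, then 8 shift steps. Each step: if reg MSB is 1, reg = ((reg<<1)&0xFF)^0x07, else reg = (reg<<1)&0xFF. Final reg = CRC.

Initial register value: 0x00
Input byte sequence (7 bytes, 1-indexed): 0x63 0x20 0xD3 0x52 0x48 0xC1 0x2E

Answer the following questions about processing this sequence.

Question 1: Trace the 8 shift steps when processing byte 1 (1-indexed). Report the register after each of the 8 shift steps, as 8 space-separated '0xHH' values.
Answer: 0xC6 0x8B 0x11 0x22 0x44 0x88 0x17 0x2E

Derivation:
Register before byte 1: 0x00
After XOR with byte 0x63: 0x63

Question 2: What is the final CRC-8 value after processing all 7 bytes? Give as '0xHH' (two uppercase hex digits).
Answer: 0x47

Derivation:
After byte 1 (0x63): reg=0x2E
After byte 2 (0x20): reg=0x2A
After byte 3 (0xD3): reg=0xE1
After byte 4 (0x52): reg=0x10
After byte 5 (0x48): reg=0x8F
After byte 6 (0xC1): reg=0xED
After byte 7 (0x2E): reg=0x47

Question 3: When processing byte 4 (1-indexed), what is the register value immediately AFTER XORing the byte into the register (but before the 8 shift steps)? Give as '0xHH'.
Register before byte 4: 0xE1
Byte 4: 0x52
0xE1 XOR 0x52 = 0xB3

Answer: 0xB3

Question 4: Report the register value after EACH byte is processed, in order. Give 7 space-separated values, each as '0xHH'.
0x2E 0x2A 0xE1 0x10 0x8F 0xED 0x47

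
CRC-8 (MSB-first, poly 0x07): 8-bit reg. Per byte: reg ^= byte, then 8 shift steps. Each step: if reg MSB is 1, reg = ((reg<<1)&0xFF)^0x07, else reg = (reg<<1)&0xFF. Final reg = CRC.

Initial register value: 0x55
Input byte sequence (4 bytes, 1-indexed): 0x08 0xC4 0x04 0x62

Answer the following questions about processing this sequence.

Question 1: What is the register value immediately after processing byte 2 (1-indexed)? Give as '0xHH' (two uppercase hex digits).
After byte 1 (0x08): reg=0x94
After byte 2 (0xC4): reg=0xB7

Answer: 0xB7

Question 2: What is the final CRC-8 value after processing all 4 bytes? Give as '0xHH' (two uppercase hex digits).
Answer: 0x59

Derivation:
After byte 1 (0x08): reg=0x94
After byte 2 (0xC4): reg=0xB7
After byte 3 (0x04): reg=0x10
After byte 4 (0x62): reg=0x59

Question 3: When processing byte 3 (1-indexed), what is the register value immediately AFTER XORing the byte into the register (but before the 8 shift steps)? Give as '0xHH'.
Register before byte 3: 0xB7
Byte 3: 0x04
0xB7 XOR 0x04 = 0xB3

Answer: 0xB3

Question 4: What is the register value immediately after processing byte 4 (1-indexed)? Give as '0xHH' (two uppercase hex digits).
Answer: 0x59

Derivation:
After byte 1 (0x08): reg=0x94
After byte 2 (0xC4): reg=0xB7
After byte 3 (0x04): reg=0x10
After byte 4 (0x62): reg=0x59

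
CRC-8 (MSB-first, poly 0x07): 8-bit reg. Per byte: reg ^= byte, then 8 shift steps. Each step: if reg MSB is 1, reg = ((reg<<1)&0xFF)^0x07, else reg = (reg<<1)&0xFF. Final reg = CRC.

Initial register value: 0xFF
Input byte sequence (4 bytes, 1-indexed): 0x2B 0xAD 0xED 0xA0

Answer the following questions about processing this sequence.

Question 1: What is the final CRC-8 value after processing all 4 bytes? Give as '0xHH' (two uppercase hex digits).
Answer: 0x8F

Derivation:
After byte 1 (0x2B): reg=0x22
After byte 2 (0xAD): reg=0xA4
After byte 3 (0xED): reg=0xF8
After byte 4 (0xA0): reg=0x8F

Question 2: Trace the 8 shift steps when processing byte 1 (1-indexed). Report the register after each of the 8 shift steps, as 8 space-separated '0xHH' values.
Answer: 0xAF 0x59 0xB2 0x63 0xC6 0x8B 0x11 0x22

Derivation:
Register before byte 1: 0xFF
After XOR with byte 0x2B: 0xD4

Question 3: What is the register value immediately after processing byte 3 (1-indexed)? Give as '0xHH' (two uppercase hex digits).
After byte 1 (0x2B): reg=0x22
After byte 2 (0xAD): reg=0xA4
After byte 3 (0xED): reg=0xF8

Answer: 0xF8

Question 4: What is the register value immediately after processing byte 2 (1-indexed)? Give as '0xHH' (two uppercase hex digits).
Answer: 0xA4

Derivation:
After byte 1 (0x2B): reg=0x22
After byte 2 (0xAD): reg=0xA4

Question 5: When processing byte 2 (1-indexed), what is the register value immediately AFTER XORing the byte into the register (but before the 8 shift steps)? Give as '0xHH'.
Answer: 0x8F

Derivation:
Register before byte 2: 0x22
Byte 2: 0xAD
0x22 XOR 0xAD = 0x8F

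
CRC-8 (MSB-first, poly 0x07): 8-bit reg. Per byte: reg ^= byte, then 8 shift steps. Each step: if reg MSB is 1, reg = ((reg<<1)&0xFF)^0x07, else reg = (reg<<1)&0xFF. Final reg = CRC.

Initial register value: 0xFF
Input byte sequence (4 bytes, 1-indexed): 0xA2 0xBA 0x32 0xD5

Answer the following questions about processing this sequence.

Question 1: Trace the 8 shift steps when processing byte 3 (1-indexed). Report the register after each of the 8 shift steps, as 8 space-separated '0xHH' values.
Answer: 0xF7 0xE9 0xD5 0xAD 0x5D 0xBA 0x73 0xE6

Derivation:
After byte 1 (0xA2): reg=0x94
After byte 2 (0xBA): reg=0xCA
Register before byte 3: 0xCA
After XOR with byte 0x32: 0xF8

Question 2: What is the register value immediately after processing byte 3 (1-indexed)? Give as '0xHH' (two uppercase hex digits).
After byte 1 (0xA2): reg=0x94
After byte 2 (0xBA): reg=0xCA
After byte 3 (0x32): reg=0xE6

Answer: 0xE6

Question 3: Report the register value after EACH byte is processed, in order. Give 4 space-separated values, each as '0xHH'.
0x94 0xCA 0xE6 0x99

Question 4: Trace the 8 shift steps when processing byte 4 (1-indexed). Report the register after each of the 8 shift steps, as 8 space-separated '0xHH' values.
After byte 1 (0xA2): reg=0x94
After byte 2 (0xBA): reg=0xCA
After byte 3 (0x32): reg=0xE6
Register before byte 4: 0xE6
After XOR with byte 0xD5: 0x33

Answer: 0x66 0xCC 0x9F 0x39 0x72 0xE4 0xCF 0x99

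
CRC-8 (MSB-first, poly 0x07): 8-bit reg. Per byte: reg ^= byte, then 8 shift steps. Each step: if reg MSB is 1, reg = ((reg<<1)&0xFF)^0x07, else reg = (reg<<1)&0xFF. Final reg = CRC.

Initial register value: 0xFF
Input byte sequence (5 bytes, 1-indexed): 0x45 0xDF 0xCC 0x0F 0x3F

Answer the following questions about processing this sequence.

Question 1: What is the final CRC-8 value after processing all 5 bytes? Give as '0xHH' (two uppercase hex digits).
Answer: 0x0A

Derivation:
After byte 1 (0x45): reg=0x2F
After byte 2 (0xDF): reg=0xDE
After byte 3 (0xCC): reg=0x7E
After byte 4 (0x0F): reg=0x50
After byte 5 (0x3F): reg=0x0A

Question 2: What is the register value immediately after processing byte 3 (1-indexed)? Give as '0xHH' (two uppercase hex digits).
Answer: 0x7E

Derivation:
After byte 1 (0x45): reg=0x2F
After byte 2 (0xDF): reg=0xDE
After byte 3 (0xCC): reg=0x7E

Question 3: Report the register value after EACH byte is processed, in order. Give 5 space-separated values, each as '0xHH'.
0x2F 0xDE 0x7E 0x50 0x0A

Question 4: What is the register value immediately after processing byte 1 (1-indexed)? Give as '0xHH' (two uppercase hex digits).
After byte 1 (0x45): reg=0x2F

Answer: 0x2F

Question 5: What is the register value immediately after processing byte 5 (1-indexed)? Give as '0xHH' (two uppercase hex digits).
After byte 1 (0x45): reg=0x2F
After byte 2 (0xDF): reg=0xDE
After byte 3 (0xCC): reg=0x7E
After byte 4 (0x0F): reg=0x50
After byte 5 (0x3F): reg=0x0A

Answer: 0x0A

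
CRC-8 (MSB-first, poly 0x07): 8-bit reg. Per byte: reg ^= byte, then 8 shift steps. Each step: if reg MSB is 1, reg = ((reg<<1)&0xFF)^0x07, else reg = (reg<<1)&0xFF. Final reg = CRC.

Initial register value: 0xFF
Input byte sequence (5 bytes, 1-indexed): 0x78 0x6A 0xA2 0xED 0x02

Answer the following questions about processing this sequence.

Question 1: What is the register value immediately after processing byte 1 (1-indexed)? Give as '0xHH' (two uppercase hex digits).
Answer: 0x9C

Derivation:
After byte 1 (0x78): reg=0x9C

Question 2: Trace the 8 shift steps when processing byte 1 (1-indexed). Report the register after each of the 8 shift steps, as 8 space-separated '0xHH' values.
Answer: 0x09 0x12 0x24 0x48 0x90 0x27 0x4E 0x9C

Derivation:
Register before byte 1: 0xFF
After XOR with byte 0x78: 0x87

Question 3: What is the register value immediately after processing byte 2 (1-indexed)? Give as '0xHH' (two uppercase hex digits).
Answer: 0xCC

Derivation:
After byte 1 (0x78): reg=0x9C
After byte 2 (0x6A): reg=0xCC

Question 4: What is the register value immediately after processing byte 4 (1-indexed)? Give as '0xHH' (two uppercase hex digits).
After byte 1 (0x78): reg=0x9C
After byte 2 (0x6A): reg=0xCC
After byte 3 (0xA2): reg=0x0D
After byte 4 (0xED): reg=0xAE

Answer: 0xAE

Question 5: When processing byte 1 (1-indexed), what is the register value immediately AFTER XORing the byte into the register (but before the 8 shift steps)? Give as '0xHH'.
Answer: 0x87

Derivation:
Register before byte 1: 0xFF
Byte 1: 0x78
0xFF XOR 0x78 = 0x87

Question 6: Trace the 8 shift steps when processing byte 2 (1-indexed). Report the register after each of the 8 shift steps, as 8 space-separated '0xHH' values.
After byte 1 (0x78): reg=0x9C
Register before byte 2: 0x9C
After XOR with byte 0x6A: 0xF6

Answer: 0xEB 0xD1 0xA5 0x4D 0x9A 0x33 0x66 0xCC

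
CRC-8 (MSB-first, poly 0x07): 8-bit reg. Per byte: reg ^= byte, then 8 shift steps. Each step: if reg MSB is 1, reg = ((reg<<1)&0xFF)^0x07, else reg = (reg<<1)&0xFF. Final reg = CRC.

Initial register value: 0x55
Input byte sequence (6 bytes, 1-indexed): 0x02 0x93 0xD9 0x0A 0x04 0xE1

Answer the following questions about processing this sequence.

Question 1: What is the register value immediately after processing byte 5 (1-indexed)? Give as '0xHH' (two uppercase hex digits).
After byte 1 (0x02): reg=0xA2
After byte 2 (0x93): reg=0x97
After byte 3 (0xD9): reg=0xED
After byte 4 (0x0A): reg=0xBB
After byte 5 (0x04): reg=0x34

Answer: 0x34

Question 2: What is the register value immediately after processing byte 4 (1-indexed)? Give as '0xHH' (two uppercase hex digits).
After byte 1 (0x02): reg=0xA2
After byte 2 (0x93): reg=0x97
After byte 3 (0xD9): reg=0xED
After byte 4 (0x0A): reg=0xBB

Answer: 0xBB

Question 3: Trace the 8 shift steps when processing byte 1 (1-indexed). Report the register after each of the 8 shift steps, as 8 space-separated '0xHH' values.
Answer: 0xAE 0x5B 0xB6 0x6B 0xD6 0xAB 0x51 0xA2

Derivation:
Register before byte 1: 0x55
After XOR with byte 0x02: 0x57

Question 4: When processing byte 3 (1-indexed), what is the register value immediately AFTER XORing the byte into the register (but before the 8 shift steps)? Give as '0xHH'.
Answer: 0x4E

Derivation:
Register before byte 3: 0x97
Byte 3: 0xD9
0x97 XOR 0xD9 = 0x4E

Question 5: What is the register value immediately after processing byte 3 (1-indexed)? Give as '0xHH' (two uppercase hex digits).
Answer: 0xED

Derivation:
After byte 1 (0x02): reg=0xA2
After byte 2 (0x93): reg=0x97
After byte 3 (0xD9): reg=0xED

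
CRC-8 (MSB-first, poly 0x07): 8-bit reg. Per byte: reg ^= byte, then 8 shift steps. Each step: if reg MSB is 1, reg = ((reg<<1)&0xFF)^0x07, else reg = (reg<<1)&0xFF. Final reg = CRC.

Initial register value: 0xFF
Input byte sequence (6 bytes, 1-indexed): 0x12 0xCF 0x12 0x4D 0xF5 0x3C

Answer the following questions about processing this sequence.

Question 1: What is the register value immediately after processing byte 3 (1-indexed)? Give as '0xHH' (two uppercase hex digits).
After byte 1 (0x12): reg=0x8D
After byte 2 (0xCF): reg=0xC9
After byte 3 (0x12): reg=0x0F

Answer: 0x0F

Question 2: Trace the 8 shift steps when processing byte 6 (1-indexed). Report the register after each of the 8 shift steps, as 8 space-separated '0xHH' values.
Answer: 0x17 0x2E 0x5C 0xB8 0x77 0xEE 0xDB 0xB1

Derivation:
After byte 1 (0x12): reg=0x8D
After byte 2 (0xCF): reg=0xC9
After byte 3 (0x12): reg=0x0F
After byte 4 (0x4D): reg=0xC9
After byte 5 (0xF5): reg=0xB4
Register before byte 6: 0xB4
After XOR with byte 0x3C: 0x88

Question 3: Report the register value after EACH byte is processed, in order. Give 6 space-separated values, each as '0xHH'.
0x8D 0xC9 0x0F 0xC9 0xB4 0xB1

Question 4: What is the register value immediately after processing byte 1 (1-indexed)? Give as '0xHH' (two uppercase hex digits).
Answer: 0x8D

Derivation:
After byte 1 (0x12): reg=0x8D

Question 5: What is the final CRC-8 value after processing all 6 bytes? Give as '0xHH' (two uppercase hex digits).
Answer: 0xB1

Derivation:
After byte 1 (0x12): reg=0x8D
After byte 2 (0xCF): reg=0xC9
After byte 3 (0x12): reg=0x0F
After byte 4 (0x4D): reg=0xC9
After byte 5 (0xF5): reg=0xB4
After byte 6 (0x3C): reg=0xB1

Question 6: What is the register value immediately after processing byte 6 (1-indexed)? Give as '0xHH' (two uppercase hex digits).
After byte 1 (0x12): reg=0x8D
After byte 2 (0xCF): reg=0xC9
After byte 3 (0x12): reg=0x0F
After byte 4 (0x4D): reg=0xC9
After byte 5 (0xF5): reg=0xB4
After byte 6 (0x3C): reg=0xB1

Answer: 0xB1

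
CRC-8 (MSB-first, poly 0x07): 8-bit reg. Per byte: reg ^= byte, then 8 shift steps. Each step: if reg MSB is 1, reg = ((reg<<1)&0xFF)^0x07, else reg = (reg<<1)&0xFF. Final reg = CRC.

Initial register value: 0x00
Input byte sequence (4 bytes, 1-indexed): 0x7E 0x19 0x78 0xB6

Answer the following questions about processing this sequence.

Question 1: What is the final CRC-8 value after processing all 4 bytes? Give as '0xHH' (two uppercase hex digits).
Answer: 0x6F

Derivation:
After byte 1 (0x7E): reg=0x7D
After byte 2 (0x19): reg=0x3B
After byte 3 (0x78): reg=0xCE
After byte 4 (0xB6): reg=0x6F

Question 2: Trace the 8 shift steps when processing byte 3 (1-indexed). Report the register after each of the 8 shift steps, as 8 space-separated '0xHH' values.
After byte 1 (0x7E): reg=0x7D
After byte 2 (0x19): reg=0x3B
Register before byte 3: 0x3B
After XOR with byte 0x78: 0x43

Answer: 0x86 0x0B 0x16 0x2C 0x58 0xB0 0x67 0xCE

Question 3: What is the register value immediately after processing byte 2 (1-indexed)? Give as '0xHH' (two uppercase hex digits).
Answer: 0x3B

Derivation:
After byte 1 (0x7E): reg=0x7D
After byte 2 (0x19): reg=0x3B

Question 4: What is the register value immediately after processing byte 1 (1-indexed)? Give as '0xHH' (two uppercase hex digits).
After byte 1 (0x7E): reg=0x7D

Answer: 0x7D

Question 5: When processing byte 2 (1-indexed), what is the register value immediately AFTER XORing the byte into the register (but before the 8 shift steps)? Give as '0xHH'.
Answer: 0x64

Derivation:
Register before byte 2: 0x7D
Byte 2: 0x19
0x7D XOR 0x19 = 0x64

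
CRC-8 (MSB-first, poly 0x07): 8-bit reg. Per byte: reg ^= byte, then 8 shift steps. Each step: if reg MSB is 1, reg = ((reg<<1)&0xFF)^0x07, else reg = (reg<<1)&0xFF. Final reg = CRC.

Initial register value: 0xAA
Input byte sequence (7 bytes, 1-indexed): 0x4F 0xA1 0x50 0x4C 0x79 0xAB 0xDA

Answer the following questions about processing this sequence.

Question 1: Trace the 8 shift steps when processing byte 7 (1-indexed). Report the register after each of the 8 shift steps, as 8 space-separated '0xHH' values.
Answer: 0x47 0x8E 0x1B 0x36 0x6C 0xD8 0xB7 0x69

Derivation:
After byte 1 (0x4F): reg=0xB5
After byte 2 (0xA1): reg=0x6C
After byte 3 (0x50): reg=0xB4
After byte 4 (0x4C): reg=0xE6
After byte 5 (0x79): reg=0xD4
After byte 6 (0xAB): reg=0x7A
Register before byte 7: 0x7A
After XOR with byte 0xDA: 0xA0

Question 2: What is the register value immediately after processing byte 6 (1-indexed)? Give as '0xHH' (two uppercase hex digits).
Answer: 0x7A

Derivation:
After byte 1 (0x4F): reg=0xB5
After byte 2 (0xA1): reg=0x6C
After byte 3 (0x50): reg=0xB4
After byte 4 (0x4C): reg=0xE6
After byte 5 (0x79): reg=0xD4
After byte 6 (0xAB): reg=0x7A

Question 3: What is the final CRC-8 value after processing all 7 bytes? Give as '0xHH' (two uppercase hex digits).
After byte 1 (0x4F): reg=0xB5
After byte 2 (0xA1): reg=0x6C
After byte 3 (0x50): reg=0xB4
After byte 4 (0x4C): reg=0xE6
After byte 5 (0x79): reg=0xD4
After byte 6 (0xAB): reg=0x7A
After byte 7 (0xDA): reg=0x69

Answer: 0x69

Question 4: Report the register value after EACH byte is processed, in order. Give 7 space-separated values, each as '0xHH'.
0xB5 0x6C 0xB4 0xE6 0xD4 0x7A 0x69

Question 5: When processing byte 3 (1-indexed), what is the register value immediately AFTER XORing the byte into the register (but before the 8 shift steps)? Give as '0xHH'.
Register before byte 3: 0x6C
Byte 3: 0x50
0x6C XOR 0x50 = 0x3C

Answer: 0x3C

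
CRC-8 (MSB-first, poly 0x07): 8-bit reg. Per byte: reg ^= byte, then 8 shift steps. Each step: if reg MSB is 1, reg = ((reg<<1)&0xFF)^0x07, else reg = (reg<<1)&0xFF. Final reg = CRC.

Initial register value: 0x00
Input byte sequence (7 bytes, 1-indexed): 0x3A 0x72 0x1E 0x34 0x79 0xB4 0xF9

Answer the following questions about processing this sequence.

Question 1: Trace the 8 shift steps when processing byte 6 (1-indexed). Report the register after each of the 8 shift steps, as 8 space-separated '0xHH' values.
After byte 1 (0x3A): reg=0xA6
After byte 2 (0x72): reg=0x22
After byte 3 (0x1E): reg=0xB4
After byte 4 (0x34): reg=0x89
After byte 5 (0x79): reg=0xDE
Register before byte 6: 0xDE
After XOR with byte 0xB4: 0x6A

Answer: 0xD4 0xAF 0x59 0xB2 0x63 0xC6 0x8B 0x11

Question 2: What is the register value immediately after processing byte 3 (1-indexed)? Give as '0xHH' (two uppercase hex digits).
Answer: 0xB4

Derivation:
After byte 1 (0x3A): reg=0xA6
After byte 2 (0x72): reg=0x22
After byte 3 (0x1E): reg=0xB4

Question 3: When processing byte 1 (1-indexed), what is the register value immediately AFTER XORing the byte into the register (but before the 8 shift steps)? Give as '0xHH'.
Register before byte 1: 0x00
Byte 1: 0x3A
0x00 XOR 0x3A = 0x3A

Answer: 0x3A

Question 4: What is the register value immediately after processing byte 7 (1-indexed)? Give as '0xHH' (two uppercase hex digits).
Answer: 0x96

Derivation:
After byte 1 (0x3A): reg=0xA6
After byte 2 (0x72): reg=0x22
After byte 3 (0x1E): reg=0xB4
After byte 4 (0x34): reg=0x89
After byte 5 (0x79): reg=0xDE
After byte 6 (0xB4): reg=0x11
After byte 7 (0xF9): reg=0x96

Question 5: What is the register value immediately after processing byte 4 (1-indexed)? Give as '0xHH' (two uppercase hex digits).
After byte 1 (0x3A): reg=0xA6
After byte 2 (0x72): reg=0x22
After byte 3 (0x1E): reg=0xB4
After byte 4 (0x34): reg=0x89

Answer: 0x89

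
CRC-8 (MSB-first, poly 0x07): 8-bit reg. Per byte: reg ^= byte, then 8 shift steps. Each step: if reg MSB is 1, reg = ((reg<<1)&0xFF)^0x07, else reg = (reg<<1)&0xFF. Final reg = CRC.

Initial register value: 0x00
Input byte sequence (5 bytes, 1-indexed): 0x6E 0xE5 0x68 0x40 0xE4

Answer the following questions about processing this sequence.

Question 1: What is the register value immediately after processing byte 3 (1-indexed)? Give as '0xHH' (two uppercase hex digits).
Answer: 0xF4

Derivation:
After byte 1 (0x6E): reg=0x0D
After byte 2 (0xE5): reg=0x96
After byte 3 (0x68): reg=0xF4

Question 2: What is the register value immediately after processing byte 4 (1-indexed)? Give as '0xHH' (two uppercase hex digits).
After byte 1 (0x6E): reg=0x0D
After byte 2 (0xE5): reg=0x96
After byte 3 (0x68): reg=0xF4
After byte 4 (0x40): reg=0x05

Answer: 0x05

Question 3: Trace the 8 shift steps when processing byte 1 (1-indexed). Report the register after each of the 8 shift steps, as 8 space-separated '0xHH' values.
Answer: 0xDC 0xBF 0x79 0xF2 0xE3 0xC1 0x85 0x0D

Derivation:
Register before byte 1: 0x00
After XOR with byte 0x6E: 0x6E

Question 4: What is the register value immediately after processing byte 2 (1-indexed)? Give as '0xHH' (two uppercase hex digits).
After byte 1 (0x6E): reg=0x0D
After byte 2 (0xE5): reg=0x96

Answer: 0x96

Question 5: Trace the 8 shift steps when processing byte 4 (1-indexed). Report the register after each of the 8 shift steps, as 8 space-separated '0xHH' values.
Answer: 0x6F 0xDE 0xBB 0x71 0xE2 0xC3 0x81 0x05

Derivation:
After byte 1 (0x6E): reg=0x0D
After byte 2 (0xE5): reg=0x96
After byte 3 (0x68): reg=0xF4
Register before byte 4: 0xF4
After XOR with byte 0x40: 0xB4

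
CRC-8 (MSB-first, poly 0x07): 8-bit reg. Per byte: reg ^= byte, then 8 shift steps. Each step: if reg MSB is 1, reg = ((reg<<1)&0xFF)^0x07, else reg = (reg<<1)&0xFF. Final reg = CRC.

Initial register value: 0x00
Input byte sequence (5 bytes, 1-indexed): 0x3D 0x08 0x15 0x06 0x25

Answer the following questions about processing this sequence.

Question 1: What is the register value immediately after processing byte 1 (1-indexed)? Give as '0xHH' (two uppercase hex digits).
After byte 1 (0x3D): reg=0xB3

Answer: 0xB3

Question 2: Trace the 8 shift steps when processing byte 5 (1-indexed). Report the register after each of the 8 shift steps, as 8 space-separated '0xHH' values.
After byte 1 (0x3D): reg=0xB3
After byte 2 (0x08): reg=0x28
After byte 3 (0x15): reg=0xB3
After byte 4 (0x06): reg=0x02
Register before byte 5: 0x02
After XOR with byte 0x25: 0x27

Answer: 0x4E 0x9C 0x3F 0x7E 0xFC 0xFF 0xF9 0xF5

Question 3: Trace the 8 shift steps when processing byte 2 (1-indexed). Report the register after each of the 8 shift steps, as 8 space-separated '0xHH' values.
Answer: 0x71 0xE2 0xC3 0x81 0x05 0x0A 0x14 0x28

Derivation:
After byte 1 (0x3D): reg=0xB3
Register before byte 2: 0xB3
After XOR with byte 0x08: 0xBB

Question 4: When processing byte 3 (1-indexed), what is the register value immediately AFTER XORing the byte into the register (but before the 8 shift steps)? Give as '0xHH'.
Answer: 0x3D

Derivation:
Register before byte 3: 0x28
Byte 3: 0x15
0x28 XOR 0x15 = 0x3D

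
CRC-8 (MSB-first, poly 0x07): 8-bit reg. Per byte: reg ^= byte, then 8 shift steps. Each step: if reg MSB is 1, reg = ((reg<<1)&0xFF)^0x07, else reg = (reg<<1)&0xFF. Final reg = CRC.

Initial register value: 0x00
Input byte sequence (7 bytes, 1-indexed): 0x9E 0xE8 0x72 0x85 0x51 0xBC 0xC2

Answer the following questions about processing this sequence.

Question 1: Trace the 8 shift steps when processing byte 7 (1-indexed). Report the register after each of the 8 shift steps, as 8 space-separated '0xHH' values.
After byte 1 (0x9E): reg=0xD3
After byte 2 (0xE8): reg=0xA1
After byte 3 (0x72): reg=0x37
After byte 4 (0x85): reg=0x17
After byte 5 (0x51): reg=0xD5
After byte 6 (0xBC): reg=0x18
Register before byte 7: 0x18
After XOR with byte 0xC2: 0xDA

Answer: 0xB3 0x61 0xC2 0x83 0x01 0x02 0x04 0x08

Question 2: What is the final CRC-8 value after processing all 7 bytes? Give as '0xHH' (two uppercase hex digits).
Answer: 0x08

Derivation:
After byte 1 (0x9E): reg=0xD3
After byte 2 (0xE8): reg=0xA1
After byte 3 (0x72): reg=0x37
After byte 4 (0x85): reg=0x17
After byte 5 (0x51): reg=0xD5
After byte 6 (0xBC): reg=0x18
After byte 7 (0xC2): reg=0x08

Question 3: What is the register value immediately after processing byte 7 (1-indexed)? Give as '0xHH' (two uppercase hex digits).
Answer: 0x08

Derivation:
After byte 1 (0x9E): reg=0xD3
After byte 2 (0xE8): reg=0xA1
After byte 3 (0x72): reg=0x37
After byte 4 (0x85): reg=0x17
After byte 5 (0x51): reg=0xD5
After byte 6 (0xBC): reg=0x18
After byte 7 (0xC2): reg=0x08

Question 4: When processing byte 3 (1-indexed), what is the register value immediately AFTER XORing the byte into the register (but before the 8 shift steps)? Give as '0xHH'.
Answer: 0xD3

Derivation:
Register before byte 3: 0xA1
Byte 3: 0x72
0xA1 XOR 0x72 = 0xD3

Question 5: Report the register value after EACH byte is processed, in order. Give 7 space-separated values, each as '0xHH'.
0xD3 0xA1 0x37 0x17 0xD5 0x18 0x08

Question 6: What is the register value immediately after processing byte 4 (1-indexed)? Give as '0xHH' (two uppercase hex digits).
After byte 1 (0x9E): reg=0xD3
After byte 2 (0xE8): reg=0xA1
After byte 3 (0x72): reg=0x37
After byte 4 (0x85): reg=0x17

Answer: 0x17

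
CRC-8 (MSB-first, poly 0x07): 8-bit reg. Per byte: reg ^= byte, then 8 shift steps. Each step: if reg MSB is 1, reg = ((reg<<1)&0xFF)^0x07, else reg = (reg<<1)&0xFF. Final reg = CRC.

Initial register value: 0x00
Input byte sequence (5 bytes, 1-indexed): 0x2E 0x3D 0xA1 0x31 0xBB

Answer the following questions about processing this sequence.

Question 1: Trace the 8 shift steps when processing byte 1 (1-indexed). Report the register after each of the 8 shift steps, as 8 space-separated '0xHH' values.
Answer: 0x5C 0xB8 0x77 0xEE 0xDB 0xB1 0x65 0xCA

Derivation:
Register before byte 1: 0x00
After XOR with byte 0x2E: 0x2E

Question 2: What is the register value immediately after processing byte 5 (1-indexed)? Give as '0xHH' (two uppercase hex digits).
After byte 1 (0x2E): reg=0xCA
After byte 2 (0x3D): reg=0xCB
After byte 3 (0xA1): reg=0x11
After byte 4 (0x31): reg=0xE0
After byte 5 (0xBB): reg=0x86

Answer: 0x86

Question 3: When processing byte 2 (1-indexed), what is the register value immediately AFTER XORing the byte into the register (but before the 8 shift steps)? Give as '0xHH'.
Answer: 0xF7

Derivation:
Register before byte 2: 0xCA
Byte 2: 0x3D
0xCA XOR 0x3D = 0xF7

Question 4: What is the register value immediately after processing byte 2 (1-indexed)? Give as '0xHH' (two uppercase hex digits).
After byte 1 (0x2E): reg=0xCA
After byte 2 (0x3D): reg=0xCB

Answer: 0xCB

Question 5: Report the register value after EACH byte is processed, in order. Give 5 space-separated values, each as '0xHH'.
0xCA 0xCB 0x11 0xE0 0x86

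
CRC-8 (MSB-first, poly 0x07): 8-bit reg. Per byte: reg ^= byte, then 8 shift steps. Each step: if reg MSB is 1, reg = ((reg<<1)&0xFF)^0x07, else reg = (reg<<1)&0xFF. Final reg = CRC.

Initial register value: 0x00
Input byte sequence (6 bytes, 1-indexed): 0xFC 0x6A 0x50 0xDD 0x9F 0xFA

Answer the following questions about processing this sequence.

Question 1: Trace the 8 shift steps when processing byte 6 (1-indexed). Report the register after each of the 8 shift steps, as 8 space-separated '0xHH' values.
After byte 1 (0xFC): reg=0xFA
After byte 2 (0x6A): reg=0xF9
After byte 3 (0x50): reg=0x56
After byte 4 (0xDD): reg=0xB8
After byte 5 (0x9F): reg=0xF5
Register before byte 6: 0xF5
After XOR with byte 0xFA: 0x0F

Answer: 0x1E 0x3C 0x78 0xF0 0xE7 0xC9 0x95 0x2D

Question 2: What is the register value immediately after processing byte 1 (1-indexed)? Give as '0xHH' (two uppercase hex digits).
After byte 1 (0xFC): reg=0xFA

Answer: 0xFA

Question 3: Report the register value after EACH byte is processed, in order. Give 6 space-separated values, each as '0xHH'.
0xFA 0xF9 0x56 0xB8 0xF5 0x2D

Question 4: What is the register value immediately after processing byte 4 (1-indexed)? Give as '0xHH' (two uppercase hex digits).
After byte 1 (0xFC): reg=0xFA
After byte 2 (0x6A): reg=0xF9
After byte 3 (0x50): reg=0x56
After byte 4 (0xDD): reg=0xB8

Answer: 0xB8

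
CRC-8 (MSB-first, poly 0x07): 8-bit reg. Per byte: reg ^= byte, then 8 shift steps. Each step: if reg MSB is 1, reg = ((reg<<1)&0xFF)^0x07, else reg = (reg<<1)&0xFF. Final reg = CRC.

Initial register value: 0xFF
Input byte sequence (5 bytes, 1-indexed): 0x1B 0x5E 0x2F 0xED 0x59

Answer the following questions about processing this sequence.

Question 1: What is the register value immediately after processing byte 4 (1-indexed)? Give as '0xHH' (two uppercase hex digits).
After byte 1 (0x1B): reg=0xB2
After byte 2 (0x5E): reg=0x8A
After byte 3 (0x2F): reg=0x72
After byte 4 (0xED): reg=0xD4

Answer: 0xD4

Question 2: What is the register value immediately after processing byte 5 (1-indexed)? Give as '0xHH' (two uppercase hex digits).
After byte 1 (0x1B): reg=0xB2
After byte 2 (0x5E): reg=0x8A
After byte 3 (0x2F): reg=0x72
After byte 4 (0xED): reg=0xD4
After byte 5 (0x59): reg=0xAA

Answer: 0xAA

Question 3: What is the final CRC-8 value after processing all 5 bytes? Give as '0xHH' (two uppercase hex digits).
After byte 1 (0x1B): reg=0xB2
After byte 2 (0x5E): reg=0x8A
After byte 3 (0x2F): reg=0x72
After byte 4 (0xED): reg=0xD4
After byte 5 (0x59): reg=0xAA

Answer: 0xAA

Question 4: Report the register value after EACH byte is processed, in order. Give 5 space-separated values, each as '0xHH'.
0xB2 0x8A 0x72 0xD4 0xAA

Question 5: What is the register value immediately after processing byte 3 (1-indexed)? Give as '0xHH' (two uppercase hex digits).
After byte 1 (0x1B): reg=0xB2
After byte 2 (0x5E): reg=0x8A
After byte 3 (0x2F): reg=0x72

Answer: 0x72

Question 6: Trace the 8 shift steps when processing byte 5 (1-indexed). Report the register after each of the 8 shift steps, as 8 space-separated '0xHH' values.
Answer: 0x1D 0x3A 0x74 0xE8 0xD7 0xA9 0x55 0xAA

Derivation:
After byte 1 (0x1B): reg=0xB2
After byte 2 (0x5E): reg=0x8A
After byte 3 (0x2F): reg=0x72
After byte 4 (0xED): reg=0xD4
Register before byte 5: 0xD4
After XOR with byte 0x59: 0x8D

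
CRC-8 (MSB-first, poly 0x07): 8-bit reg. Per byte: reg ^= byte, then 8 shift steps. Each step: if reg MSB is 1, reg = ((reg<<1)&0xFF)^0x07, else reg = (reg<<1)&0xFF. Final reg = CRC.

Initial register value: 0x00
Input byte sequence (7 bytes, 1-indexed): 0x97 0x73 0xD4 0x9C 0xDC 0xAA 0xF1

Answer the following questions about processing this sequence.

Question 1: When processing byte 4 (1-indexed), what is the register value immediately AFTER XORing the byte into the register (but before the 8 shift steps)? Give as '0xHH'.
Answer: 0x9C

Derivation:
Register before byte 4: 0x00
Byte 4: 0x9C
0x00 XOR 0x9C = 0x9C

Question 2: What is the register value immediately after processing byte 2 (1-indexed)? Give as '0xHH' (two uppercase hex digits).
Answer: 0xD4

Derivation:
After byte 1 (0x97): reg=0xEC
After byte 2 (0x73): reg=0xD4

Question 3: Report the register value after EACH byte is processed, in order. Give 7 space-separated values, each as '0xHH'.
0xEC 0xD4 0x00 0xDD 0x07 0x4A 0x28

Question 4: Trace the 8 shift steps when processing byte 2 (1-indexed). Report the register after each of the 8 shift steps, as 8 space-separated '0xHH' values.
After byte 1 (0x97): reg=0xEC
Register before byte 2: 0xEC
After XOR with byte 0x73: 0x9F

Answer: 0x39 0x72 0xE4 0xCF 0x99 0x35 0x6A 0xD4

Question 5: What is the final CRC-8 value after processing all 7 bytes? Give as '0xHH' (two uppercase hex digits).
After byte 1 (0x97): reg=0xEC
After byte 2 (0x73): reg=0xD4
After byte 3 (0xD4): reg=0x00
After byte 4 (0x9C): reg=0xDD
After byte 5 (0xDC): reg=0x07
After byte 6 (0xAA): reg=0x4A
After byte 7 (0xF1): reg=0x28

Answer: 0x28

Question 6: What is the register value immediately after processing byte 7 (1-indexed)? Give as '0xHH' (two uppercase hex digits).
After byte 1 (0x97): reg=0xEC
After byte 2 (0x73): reg=0xD4
After byte 3 (0xD4): reg=0x00
After byte 4 (0x9C): reg=0xDD
After byte 5 (0xDC): reg=0x07
After byte 6 (0xAA): reg=0x4A
After byte 7 (0xF1): reg=0x28

Answer: 0x28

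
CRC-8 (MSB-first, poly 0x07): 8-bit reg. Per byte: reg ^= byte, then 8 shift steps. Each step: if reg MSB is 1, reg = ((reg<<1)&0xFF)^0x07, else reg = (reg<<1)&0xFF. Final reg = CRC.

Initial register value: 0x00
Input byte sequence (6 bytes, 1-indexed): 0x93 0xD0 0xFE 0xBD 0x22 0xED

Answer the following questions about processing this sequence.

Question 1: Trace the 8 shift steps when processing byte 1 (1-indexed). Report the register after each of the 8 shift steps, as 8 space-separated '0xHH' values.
Answer: 0x21 0x42 0x84 0x0F 0x1E 0x3C 0x78 0xF0

Derivation:
Register before byte 1: 0x00
After XOR with byte 0x93: 0x93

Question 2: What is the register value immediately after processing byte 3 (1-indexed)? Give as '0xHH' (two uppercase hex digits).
After byte 1 (0x93): reg=0xF0
After byte 2 (0xD0): reg=0xE0
After byte 3 (0xFE): reg=0x5A

Answer: 0x5A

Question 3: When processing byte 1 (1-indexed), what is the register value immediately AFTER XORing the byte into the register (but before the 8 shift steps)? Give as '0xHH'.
Answer: 0x93

Derivation:
Register before byte 1: 0x00
Byte 1: 0x93
0x00 XOR 0x93 = 0x93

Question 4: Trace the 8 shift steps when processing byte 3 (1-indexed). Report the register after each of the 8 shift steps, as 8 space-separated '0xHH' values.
Answer: 0x3C 0x78 0xF0 0xE7 0xC9 0x95 0x2D 0x5A

Derivation:
After byte 1 (0x93): reg=0xF0
After byte 2 (0xD0): reg=0xE0
Register before byte 3: 0xE0
After XOR with byte 0xFE: 0x1E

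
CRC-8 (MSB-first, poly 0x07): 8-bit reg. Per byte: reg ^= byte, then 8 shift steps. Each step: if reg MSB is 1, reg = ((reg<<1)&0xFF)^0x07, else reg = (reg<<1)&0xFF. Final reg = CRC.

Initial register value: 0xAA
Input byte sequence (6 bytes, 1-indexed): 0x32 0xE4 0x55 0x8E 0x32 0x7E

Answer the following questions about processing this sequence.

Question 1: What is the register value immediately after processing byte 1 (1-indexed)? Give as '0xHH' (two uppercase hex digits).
After byte 1 (0x32): reg=0xC1

Answer: 0xC1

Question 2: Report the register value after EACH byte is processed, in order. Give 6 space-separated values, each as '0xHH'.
0xC1 0xFB 0x43 0x6D 0x9A 0xB2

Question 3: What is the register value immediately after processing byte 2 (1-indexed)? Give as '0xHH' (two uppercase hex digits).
After byte 1 (0x32): reg=0xC1
After byte 2 (0xE4): reg=0xFB

Answer: 0xFB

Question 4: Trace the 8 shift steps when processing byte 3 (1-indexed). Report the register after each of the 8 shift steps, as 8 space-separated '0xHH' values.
Answer: 0x5B 0xB6 0x6B 0xD6 0xAB 0x51 0xA2 0x43

Derivation:
After byte 1 (0x32): reg=0xC1
After byte 2 (0xE4): reg=0xFB
Register before byte 3: 0xFB
After XOR with byte 0x55: 0xAE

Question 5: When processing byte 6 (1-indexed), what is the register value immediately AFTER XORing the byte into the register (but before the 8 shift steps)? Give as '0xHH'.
Register before byte 6: 0x9A
Byte 6: 0x7E
0x9A XOR 0x7E = 0xE4

Answer: 0xE4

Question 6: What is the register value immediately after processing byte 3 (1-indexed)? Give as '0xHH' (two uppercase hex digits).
After byte 1 (0x32): reg=0xC1
After byte 2 (0xE4): reg=0xFB
After byte 3 (0x55): reg=0x43

Answer: 0x43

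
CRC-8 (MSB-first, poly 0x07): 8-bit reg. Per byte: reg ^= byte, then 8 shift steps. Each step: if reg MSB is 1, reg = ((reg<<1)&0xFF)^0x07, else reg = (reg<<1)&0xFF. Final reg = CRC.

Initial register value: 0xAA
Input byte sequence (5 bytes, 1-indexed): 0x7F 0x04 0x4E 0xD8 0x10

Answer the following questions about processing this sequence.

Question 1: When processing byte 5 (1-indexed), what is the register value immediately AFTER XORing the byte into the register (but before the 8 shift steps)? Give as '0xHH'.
Answer: 0xB3

Derivation:
Register before byte 5: 0xA3
Byte 5: 0x10
0xA3 XOR 0x10 = 0xB3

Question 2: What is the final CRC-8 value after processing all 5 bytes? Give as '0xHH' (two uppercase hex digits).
After byte 1 (0x7F): reg=0x25
After byte 2 (0x04): reg=0xE7
After byte 3 (0x4E): reg=0x56
After byte 4 (0xD8): reg=0xA3
After byte 5 (0x10): reg=0x10

Answer: 0x10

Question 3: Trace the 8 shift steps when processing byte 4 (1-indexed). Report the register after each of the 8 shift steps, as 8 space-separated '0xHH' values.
After byte 1 (0x7F): reg=0x25
After byte 2 (0x04): reg=0xE7
After byte 3 (0x4E): reg=0x56
Register before byte 4: 0x56
After XOR with byte 0xD8: 0x8E

Answer: 0x1B 0x36 0x6C 0xD8 0xB7 0x69 0xD2 0xA3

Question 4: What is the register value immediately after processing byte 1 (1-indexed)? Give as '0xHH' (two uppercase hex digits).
After byte 1 (0x7F): reg=0x25

Answer: 0x25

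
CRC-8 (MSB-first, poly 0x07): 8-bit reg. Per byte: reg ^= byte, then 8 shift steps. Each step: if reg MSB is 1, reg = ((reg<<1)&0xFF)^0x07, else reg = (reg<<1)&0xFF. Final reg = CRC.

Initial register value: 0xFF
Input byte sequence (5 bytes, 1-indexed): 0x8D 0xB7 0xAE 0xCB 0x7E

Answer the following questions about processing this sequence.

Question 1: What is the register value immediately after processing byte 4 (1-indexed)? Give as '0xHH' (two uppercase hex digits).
After byte 1 (0x8D): reg=0x59
After byte 2 (0xB7): reg=0x84
After byte 3 (0xAE): reg=0xD6
After byte 4 (0xCB): reg=0x53

Answer: 0x53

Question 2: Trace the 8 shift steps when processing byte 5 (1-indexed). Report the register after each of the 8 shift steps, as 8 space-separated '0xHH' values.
After byte 1 (0x8D): reg=0x59
After byte 2 (0xB7): reg=0x84
After byte 3 (0xAE): reg=0xD6
After byte 4 (0xCB): reg=0x53
Register before byte 5: 0x53
After XOR with byte 0x7E: 0x2D

Answer: 0x5A 0xB4 0x6F 0xDE 0xBB 0x71 0xE2 0xC3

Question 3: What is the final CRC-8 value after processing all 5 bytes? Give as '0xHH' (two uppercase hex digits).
Answer: 0xC3

Derivation:
After byte 1 (0x8D): reg=0x59
After byte 2 (0xB7): reg=0x84
After byte 3 (0xAE): reg=0xD6
After byte 4 (0xCB): reg=0x53
After byte 5 (0x7E): reg=0xC3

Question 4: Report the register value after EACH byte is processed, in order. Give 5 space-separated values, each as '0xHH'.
0x59 0x84 0xD6 0x53 0xC3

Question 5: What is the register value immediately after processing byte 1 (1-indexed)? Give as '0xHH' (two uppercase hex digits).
After byte 1 (0x8D): reg=0x59

Answer: 0x59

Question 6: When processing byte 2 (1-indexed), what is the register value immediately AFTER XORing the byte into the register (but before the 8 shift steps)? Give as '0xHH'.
Register before byte 2: 0x59
Byte 2: 0xB7
0x59 XOR 0xB7 = 0xEE

Answer: 0xEE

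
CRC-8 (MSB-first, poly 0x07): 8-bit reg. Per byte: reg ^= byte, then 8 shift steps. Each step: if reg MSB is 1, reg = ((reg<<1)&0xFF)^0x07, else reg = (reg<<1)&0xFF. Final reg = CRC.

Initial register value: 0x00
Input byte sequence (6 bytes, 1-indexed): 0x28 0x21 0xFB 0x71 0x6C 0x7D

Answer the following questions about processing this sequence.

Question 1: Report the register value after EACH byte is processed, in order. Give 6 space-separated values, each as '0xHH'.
0xD8 0xE1 0x46 0x85 0x91 0x8A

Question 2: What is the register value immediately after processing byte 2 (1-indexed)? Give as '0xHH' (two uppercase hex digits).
Answer: 0xE1

Derivation:
After byte 1 (0x28): reg=0xD8
After byte 2 (0x21): reg=0xE1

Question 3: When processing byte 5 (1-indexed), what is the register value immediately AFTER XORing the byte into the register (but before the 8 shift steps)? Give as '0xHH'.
Register before byte 5: 0x85
Byte 5: 0x6C
0x85 XOR 0x6C = 0xE9

Answer: 0xE9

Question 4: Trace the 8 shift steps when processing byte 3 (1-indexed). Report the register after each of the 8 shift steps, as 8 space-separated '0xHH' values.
After byte 1 (0x28): reg=0xD8
After byte 2 (0x21): reg=0xE1
Register before byte 3: 0xE1
After XOR with byte 0xFB: 0x1A

Answer: 0x34 0x68 0xD0 0xA7 0x49 0x92 0x23 0x46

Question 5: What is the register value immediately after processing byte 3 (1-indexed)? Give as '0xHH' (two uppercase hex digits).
Answer: 0x46

Derivation:
After byte 1 (0x28): reg=0xD8
After byte 2 (0x21): reg=0xE1
After byte 3 (0xFB): reg=0x46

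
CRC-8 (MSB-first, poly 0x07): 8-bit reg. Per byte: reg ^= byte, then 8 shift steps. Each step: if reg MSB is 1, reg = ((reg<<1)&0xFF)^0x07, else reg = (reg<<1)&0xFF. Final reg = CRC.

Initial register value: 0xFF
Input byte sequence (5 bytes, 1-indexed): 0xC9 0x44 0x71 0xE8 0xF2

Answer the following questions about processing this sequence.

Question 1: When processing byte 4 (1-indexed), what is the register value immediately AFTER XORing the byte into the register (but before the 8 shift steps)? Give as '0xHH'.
Answer: 0x2B

Derivation:
Register before byte 4: 0xC3
Byte 4: 0xE8
0xC3 XOR 0xE8 = 0x2B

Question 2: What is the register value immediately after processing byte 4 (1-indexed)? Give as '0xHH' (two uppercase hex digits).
After byte 1 (0xC9): reg=0x82
After byte 2 (0x44): reg=0x5C
After byte 3 (0x71): reg=0xC3
After byte 4 (0xE8): reg=0xD1

Answer: 0xD1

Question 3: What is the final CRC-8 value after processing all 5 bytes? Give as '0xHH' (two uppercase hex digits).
After byte 1 (0xC9): reg=0x82
After byte 2 (0x44): reg=0x5C
After byte 3 (0x71): reg=0xC3
After byte 4 (0xE8): reg=0xD1
After byte 5 (0xF2): reg=0xE9

Answer: 0xE9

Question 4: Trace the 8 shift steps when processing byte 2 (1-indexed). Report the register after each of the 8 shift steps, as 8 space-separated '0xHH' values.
Answer: 0x8B 0x11 0x22 0x44 0x88 0x17 0x2E 0x5C

Derivation:
After byte 1 (0xC9): reg=0x82
Register before byte 2: 0x82
After XOR with byte 0x44: 0xC6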